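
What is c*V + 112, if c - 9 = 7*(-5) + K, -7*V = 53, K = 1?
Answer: 2109/7 ≈ 301.29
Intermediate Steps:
V = -53/7 (V = -⅐*53 = -53/7 ≈ -7.5714)
c = -25 (c = 9 + (7*(-5) + 1) = 9 + (-35 + 1) = 9 - 34 = -25)
c*V + 112 = -25*(-53/7) + 112 = 1325/7 + 112 = 2109/7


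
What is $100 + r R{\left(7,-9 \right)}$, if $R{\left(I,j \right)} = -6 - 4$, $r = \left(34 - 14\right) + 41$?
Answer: $-510$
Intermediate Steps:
$r = 61$ ($r = 20 + 41 = 61$)
$R{\left(I,j \right)} = -10$
$100 + r R{\left(7,-9 \right)} = 100 + 61 \left(-10\right) = 100 - 610 = -510$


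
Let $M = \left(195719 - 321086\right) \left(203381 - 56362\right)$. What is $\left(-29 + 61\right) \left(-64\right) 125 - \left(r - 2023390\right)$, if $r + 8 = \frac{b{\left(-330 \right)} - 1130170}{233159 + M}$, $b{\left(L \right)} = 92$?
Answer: $\frac{16287542706568947}{9215548907} \approx 1.7674 \cdot 10^{6}$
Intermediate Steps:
$M = -18431330973$ ($M = \left(-125367\right) 147019 = -18431330973$)
$r = - \frac{73723826217}{9215548907}$ ($r = -8 + \frac{92 - 1130170}{233159 - 18431330973} = -8 - \frac{1130078}{-18431097814} = -8 - - \frac{565039}{9215548907} = -8 + \frac{565039}{9215548907} = - \frac{73723826217}{9215548907} \approx -7.9999$)
$\left(-29 + 61\right) \left(-64\right) 125 - \left(r - 2023390\right) = \left(-29 + 61\right) \left(-64\right) 125 - \left(- \frac{73723826217}{9215548907} - 2023390\right) = 32 \left(-64\right) 125 - \left(- \frac{73723826217}{9215548907} - 2023390\right) = \left(-2048\right) 125 - - \frac{18646723226760947}{9215548907} = -256000 + \frac{18646723226760947}{9215548907} = \frac{16287542706568947}{9215548907}$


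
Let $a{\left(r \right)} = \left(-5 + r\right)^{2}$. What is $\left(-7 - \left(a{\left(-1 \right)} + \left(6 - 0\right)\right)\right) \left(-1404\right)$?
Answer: $68796$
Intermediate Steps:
$\left(-7 - \left(a{\left(-1 \right)} + \left(6 - 0\right)\right)\right) \left(-1404\right) = \left(-7 - \left(\left(-5 - 1\right)^{2} + \left(6 - 0\right)\right)\right) \left(-1404\right) = \left(-7 - \left(\left(-6\right)^{2} + \left(6 + 0\right)\right)\right) \left(-1404\right) = \left(-7 - \left(36 + 6\right)\right) \left(-1404\right) = \left(-7 - 42\right) \left(-1404\right) = \left(-49\right) \left(-1404\right) = 68796$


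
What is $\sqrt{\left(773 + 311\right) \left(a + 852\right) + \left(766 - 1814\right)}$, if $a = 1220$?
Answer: $50 \sqrt{898} \approx 1498.3$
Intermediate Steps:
$\sqrt{\left(773 + 311\right) \left(a + 852\right) + \left(766 - 1814\right)} = \sqrt{\left(773 + 311\right) \left(1220 + 852\right) + \left(766 - 1814\right)} = \sqrt{1084 \cdot 2072 - 1048} = \sqrt{2246048 - 1048} = \sqrt{2245000} = 50 \sqrt{898}$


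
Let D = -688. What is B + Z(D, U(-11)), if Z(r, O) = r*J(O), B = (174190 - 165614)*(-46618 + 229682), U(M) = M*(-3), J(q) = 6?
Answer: 1569952736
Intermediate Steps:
U(M) = -3*M
B = 1569956864 (B = 8576*183064 = 1569956864)
Z(r, O) = 6*r (Z(r, O) = r*6 = 6*r)
B + Z(D, U(-11)) = 1569956864 + 6*(-688) = 1569956864 - 4128 = 1569952736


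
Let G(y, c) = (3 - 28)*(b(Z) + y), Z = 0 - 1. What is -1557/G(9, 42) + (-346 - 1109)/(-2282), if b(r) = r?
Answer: 1922037/228200 ≈ 8.4226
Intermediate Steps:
Z = -1
G(y, c) = 25 - 25*y (G(y, c) = (3 - 28)*(-1 + y) = -25*(-1 + y) = 25 - 25*y)
-1557/G(9, 42) + (-346 - 1109)/(-2282) = -1557/(25 - 25*9) + (-346 - 1109)/(-2282) = -1557/(25 - 225) - 1455*(-1/2282) = -1557/(-200) + 1455/2282 = -1557*(-1/200) + 1455/2282 = 1557/200 + 1455/2282 = 1922037/228200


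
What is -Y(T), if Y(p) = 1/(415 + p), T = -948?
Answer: 1/533 ≈ 0.0018762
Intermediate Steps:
-Y(T) = -1/(415 - 948) = -1/(-533) = -1*(-1/533) = 1/533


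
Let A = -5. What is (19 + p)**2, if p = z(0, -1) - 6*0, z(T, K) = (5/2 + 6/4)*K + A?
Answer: 100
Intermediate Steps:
z(T, K) = -5 + 4*K (z(T, K) = (5/2 + 6/4)*K - 5 = (5*(1/2) + 6*(1/4))*K - 5 = (5/2 + 3/2)*K - 5 = 4*K - 5 = -5 + 4*K)
p = -9 (p = (-5 + 4*(-1)) - 6*0 = (-5 - 4) + 0 = -9 + 0 = -9)
(19 + p)**2 = (19 - 9)**2 = 10**2 = 100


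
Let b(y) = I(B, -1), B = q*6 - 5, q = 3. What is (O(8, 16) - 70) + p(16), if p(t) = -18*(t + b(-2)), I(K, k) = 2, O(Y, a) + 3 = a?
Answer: -381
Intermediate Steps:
O(Y, a) = -3 + a
B = 13 (B = 3*6 - 5 = 18 - 5 = 13)
b(y) = 2
p(t) = -36 - 18*t (p(t) = -18*(t + 2) = -18*(2 + t) = -36 - 18*t)
(O(8, 16) - 70) + p(16) = ((-3 + 16) - 70) + (-36 - 18*16) = (13 - 70) + (-36 - 288) = -57 - 324 = -381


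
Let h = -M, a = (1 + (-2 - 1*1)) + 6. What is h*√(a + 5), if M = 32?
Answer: -96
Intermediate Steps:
a = 4 (a = (1 + (-2 - 1)) + 6 = (1 - 3) + 6 = -2 + 6 = 4)
h = -32 (h = -1*32 = -32)
h*√(a + 5) = -32*√(4 + 5) = -32*√9 = -32*3 = -96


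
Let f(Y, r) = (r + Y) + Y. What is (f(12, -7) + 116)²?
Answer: 17689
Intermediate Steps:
f(Y, r) = r + 2*Y (f(Y, r) = (Y + r) + Y = r + 2*Y)
(f(12, -7) + 116)² = ((-7 + 2*12) + 116)² = ((-7 + 24) + 116)² = (17 + 116)² = 133² = 17689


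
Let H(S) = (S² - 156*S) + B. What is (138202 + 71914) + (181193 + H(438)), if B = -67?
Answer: 514758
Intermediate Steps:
H(S) = -67 + S² - 156*S (H(S) = (S² - 156*S) - 67 = -67 + S² - 156*S)
(138202 + 71914) + (181193 + H(438)) = (138202 + 71914) + (181193 + (-67 + 438² - 156*438)) = 210116 + (181193 + (-67 + 191844 - 68328)) = 210116 + (181193 + 123449) = 210116 + 304642 = 514758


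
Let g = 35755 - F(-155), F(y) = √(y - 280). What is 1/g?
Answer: 7151/255684092 + I*√435/1278420460 ≈ 2.7968e-5 + 1.6314e-8*I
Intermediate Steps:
F(y) = √(-280 + y)
g = 35755 - I*√435 (g = 35755 - √(-280 - 155) = 35755 - √(-435) = 35755 - I*√435 ≈ 35755.0 - 20.857*I)
1/g = 1/(35755 - I*√435)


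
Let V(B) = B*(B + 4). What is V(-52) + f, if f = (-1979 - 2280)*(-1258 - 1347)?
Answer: 11097191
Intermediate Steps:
f = 11094695 (f = -4259*(-2605) = 11094695)
V(B) = B*(4 + B)
V(-52) + f = -52*(4 - 52) + 11094695 = -52*(-48) + 11094695 = 2496 + 11094695 = 11097191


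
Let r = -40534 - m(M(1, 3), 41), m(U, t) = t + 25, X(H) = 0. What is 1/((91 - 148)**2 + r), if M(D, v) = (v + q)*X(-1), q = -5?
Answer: -1/37351 ≈ -2.6773e-5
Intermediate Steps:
M(D, v) = 0 (M(D, v) = (v - 5)*0 = (-5 + v)*0 = 0)
m(U, t) = 25 + t
r = -40600 (r = -40534 - (25 + 41) = -40534 - 1*66 = -40534 - 66 = -40600)
1/((91 - 148)**2 + r) = 1/((91 - 148)**2 - 40600) = 1/((-57)**2 - 40600) = 1/(3249 - 40600) = 1/(-37351) = -1/37351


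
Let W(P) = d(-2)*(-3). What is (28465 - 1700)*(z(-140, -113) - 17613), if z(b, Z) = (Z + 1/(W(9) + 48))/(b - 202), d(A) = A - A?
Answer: -7738553342525/16416 ≈ -4.7140e+8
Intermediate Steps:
d(A) = 0
W(P) = 0 (W(P) = 0*(-3) = 0)
z(b, Z) = (1/48 + Z)/(-202 + b) (z(b, Z) = (Z + 1/(0 + 48))/(b - 202) = (Z + 1/48)/(-202 + b) = (1/48 + Z)/(-202 + b))
(28465 - 1700)*(z(-140, -113) - 17613) = (28465 - 1700)*((1/48 - 113)/(-202 - 140) - 17613) = 26765*(-5423/48/(-342) - 17613) = 26765*(-1/342*(-5423/48) - 17613) = 26765*(5423/16416 - 17613) = 26765*(-289129585/16416) = -7738553342525/16416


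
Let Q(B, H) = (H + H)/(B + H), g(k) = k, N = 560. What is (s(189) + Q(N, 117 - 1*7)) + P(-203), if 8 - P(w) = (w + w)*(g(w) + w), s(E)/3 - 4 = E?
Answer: -11004661/67 ≈ -1.6425e+5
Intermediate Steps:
Q(B, H) = 2*H/(B + H) (Q(B, H) = (2*H)/(B + H) = 2*H/(B + H))
s(E) = 12 + 3*E
P(w) = 8 - 4*w² (P(w) = 8 - (w + w)*(w + w) = 8 - 2*w*2*w = 8 - 4*w²)
(s(189) + Q(N, 117 - 1*7)) + P(-203) = ((12 + 3*189) + 2*(117 - 1*7)/(560 + (117 - 1*7))) + (8 - 4*(-203)²) = ((12 + 567) + 2*(117 - 7)/(560 + (117 - 7))) + (8 - 4*41209) = (579 + 2*110/(560 + 110)) + (8 - 164836) = (579 + 2*110/670) - 164828 = (579 + 2*110*(1/670)) - 164828 = (579 + 22/67) - 164828 = 38815/67 - 164828 = -11004661/67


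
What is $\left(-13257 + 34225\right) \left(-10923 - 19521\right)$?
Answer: $-638349792$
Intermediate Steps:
$\left(-13257 + 34225\right) \left(-10923 - 19521\right) = 20968 \left(-30444\right) = -638349792$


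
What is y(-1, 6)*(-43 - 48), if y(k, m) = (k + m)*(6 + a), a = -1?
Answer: -2275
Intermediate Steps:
y(k, m) = 5*k + 5*m (y(k, m) = (k + m)*(6 - 1) = (k + m)*5 = 5*k + 5*m)
y(-1, 6)*(-43 - 48) = (5*(-1) + 5*6)*(-43 - 48) = (-5 + 30)*(-91) = 25*(-91) = -2275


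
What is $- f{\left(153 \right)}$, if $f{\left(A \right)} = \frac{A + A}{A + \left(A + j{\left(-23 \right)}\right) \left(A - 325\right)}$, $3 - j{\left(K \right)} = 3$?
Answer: $\frac{2}{171} \approx 0.011696$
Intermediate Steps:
$j{\left(K \right)} = 0$ ($j{\left(K \right)} = 3 - 3 = 0$)
$f{\left(A \right)} = \frac{2 A}{A + A \left(-325 + A\right)}$ ($f{\left(A \right)} = \frac{A + A}{A + \left(A + 0\right) \left(A - 325\right)} = \frac{2 A}{A + A \left(-325 + A\right)}$)
$- f{\left(153 \right)} = - \frac{2}{-324 + 153} = - \frac{2}{-171} = - \frac{2 \left(-1\right)}{171} = \left(-1\right) \left(- \frac{2}{171}\right) = \frac{2}{171}$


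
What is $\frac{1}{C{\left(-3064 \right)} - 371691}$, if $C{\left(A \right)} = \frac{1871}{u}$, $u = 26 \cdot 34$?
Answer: $- \frac{884}{328572973} \approx -2.6904 \cdot 10^{-6}$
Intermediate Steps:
$u = 884$
$C{\left(A \right)} = \frac{1871}{884}$
$\frac{1}{C{\left(-3064 \right)} - 371691} = \frac{1}{\frac{1871}{884} - 371691} = \frac{1}{- \frac{328572973}{884}} = - \frac{884}{328572973}$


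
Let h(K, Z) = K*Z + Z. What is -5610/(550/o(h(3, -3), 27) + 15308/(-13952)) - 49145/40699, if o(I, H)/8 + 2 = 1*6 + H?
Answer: -24693889813555/4931212937 ≈ -5007.7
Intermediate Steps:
h(K, Z) = Z + K*Z
o(I, H) = 32 + 8*H (o(I, H) = -16 + 8*(1*6 + H) = -16 + 8*(6 + H) = -16 + (48 + 8*H) = 32 + 8*H)
-5610/(550/o(h(3, -3), 27) + 15308/(-13952)) - 49145/40699 = -5610/(550/(32 + 8*27) + 15308/(-13952)) - 49145/40699 = -5610/(550/(32 + 216) + 15308*(-1/13952)) - 49145*1/40699 = -5610/(550/248 - 3827/3488) - 49145/40699 = -5610/(550*(1/248) - 3827/3488) - 49145/40699 = -5610/(275/124 - 3827/3488) - 49145/40699 = -5610/121163/108128 - 49145/40699 = -5610*108128/121163 - 49145/40699 = -606598080/121163 - 49145/40699 = -24693889813555/4931212937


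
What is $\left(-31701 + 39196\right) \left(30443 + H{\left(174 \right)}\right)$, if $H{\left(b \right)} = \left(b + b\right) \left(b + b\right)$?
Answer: $1135844765$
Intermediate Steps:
$H{\left(b \right)} = 4 b^{2}$ ($H{\left(b \right)} = 2 b 2 b = 4 b^{2}$)
$\left(-31701 + 39196\right) \left(30443 + H{\left(174 \right)}\right) = \left(-31701 + 39196\right) \left(30443 + 4 \cdot 174^{2}\right) = 7495 \left(30443 + 4 \cdot 30276\right) = 7495 \left(30443 + 121104\right) = 7495 \cdot 151547 = 1135844765$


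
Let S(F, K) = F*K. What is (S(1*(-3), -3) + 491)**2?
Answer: 250000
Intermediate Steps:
(S(1*(-3), -3) + 491)**2 = ((1*(-3))*(-3) + 491)**2 = (-3*(-3) + 491)**2 = (9 + 491)**2 = 500**2 = 250000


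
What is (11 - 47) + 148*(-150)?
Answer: -22236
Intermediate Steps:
(11 - 47) + 148*(-150) = -36 - 22200 = -22236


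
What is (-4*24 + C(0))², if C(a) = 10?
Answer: 7396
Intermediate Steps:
(-4*24 + C(0))² = (-4*24 + 10)² = (-96 + 10)² = (-86)² = 7396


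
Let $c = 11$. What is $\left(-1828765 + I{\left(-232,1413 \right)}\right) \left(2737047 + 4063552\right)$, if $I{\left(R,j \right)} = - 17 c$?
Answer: $-12437969142248$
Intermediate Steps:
$I{\left(R,j \right)} = -187$ ($I{\left(R,j \right)} = \left(-17\right) 11 = -187$)
$\left(-1828765 + I{\left(-232,1413 \right)}\right) \left(2737047 + 4063552\right) = \left(-1828765 - 187\right) \left(2737047 + 4063552\right) = \left(-1828952\right) 6800599 = -12437969142248$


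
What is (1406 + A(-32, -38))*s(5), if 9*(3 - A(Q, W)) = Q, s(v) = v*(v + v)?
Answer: 635650/9 ≈ 70628.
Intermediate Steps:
s(v) = 2*v**2 (s(v) = v*(2*v) = 2*v**2)
A(Q, W) = 3 - Q/9
(1406 + A(-32, -38))*s(5) = (1406 + (3 - 1/9*(-32)))*(2*5**2) = (1406 + (3 + 32/9))*(2*25) = (1406 + 59/9)*50 = (12713/9)*50 = 635650/9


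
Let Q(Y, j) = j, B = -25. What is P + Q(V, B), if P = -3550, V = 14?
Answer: -3575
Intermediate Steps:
P + Q(V, B) = -3550 - 25 = -3575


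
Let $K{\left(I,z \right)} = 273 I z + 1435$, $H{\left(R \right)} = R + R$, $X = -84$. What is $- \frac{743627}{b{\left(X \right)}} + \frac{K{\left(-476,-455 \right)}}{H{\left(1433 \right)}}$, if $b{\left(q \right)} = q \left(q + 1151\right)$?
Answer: $\frac{2650817726341}{128436924} \approx 20639.0$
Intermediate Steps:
$H{\left(R \right)} = 2 R$
$K{\left(I,z \right)} = 1435 + 273 I z$ ($K{\left(I,z \right)} = 273 I z + 1435 = 1435 + 273 I z$)
$b{\left(q \right)} = q \left(1151 + q\right)$
$- \frac{743627}{b{\left(X \right)}} + \frac{K{\left(-476,-455 \right)}}{H{\left(1433 \right)}} = - \frac{743627}{\left(-84\right) \left(1151 - 84\right)} + \frac{1435 + 273 \left(-476\right) \left(-455\right)}{2 \cdot 1433} = - \frac{743627}{\left(-84\right) 1067} + \frac{1435 + 59126340}{2866} = - \frac{743627}{-89628} + 59127775 \cdot \frac{1}{2866} = \left(-743627\right) \left(- \frac{1}{89628}\right) + \frac{59127775}{2866} = \frac{743627}{89628} + \frac{59127775}{2866} = \frac{2650817726341}{128436924}$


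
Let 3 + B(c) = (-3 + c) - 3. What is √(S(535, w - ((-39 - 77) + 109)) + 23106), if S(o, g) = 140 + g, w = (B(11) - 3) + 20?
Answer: 2*√5818 ≈ 152.55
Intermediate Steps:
B(c) = -9 + c (B(c) = -3 + ((-3 + c) - 3) = -3 + (-6 + c) = -9 + c)
w = 19 (w = ((-9 + 11) - 3) + 20 = (2 - 3) + 20 = -1 + 20 = 19)
√(S(535, w - ((-39 - 77) + 109)) + 23106) = √((140 + (19 - ((-39 - 77) + 109))) + 23106) = √((140 + (19 - (-116 + 109))) + 23106) = √((140 + (19 - 1*(-7))) + 23106) = √((140 + (19 + 7)) + 23106) = √((140 + 26) + 23106) = √(166 + 23106) = √23272 = 2*√5818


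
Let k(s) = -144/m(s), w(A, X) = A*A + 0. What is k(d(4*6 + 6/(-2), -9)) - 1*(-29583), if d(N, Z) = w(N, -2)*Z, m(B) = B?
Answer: 13046119/441 ≈ 29583.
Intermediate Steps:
w(A, X) = A² (w(A, X) = A² + 0 = A²)
d(N, Z) = Z*N² (d(N, Z) = N²*Z = Z*N²)
k(s) = -144/s
k(d(4*6 + 6/(-2), -9)) - 1*(-29583) = -144*(-1/(9*(4*6 + 6/(-2))²)) - 1*(-29583) = -144*(-1/(9*(24 + 6*(-½))²)) + 29583 = -144*(-1/(9*(24 - 3)²)) + 29583 = -144/((-9*21²)) + 29583 = -144/((-9*441)) + 29583 = -144/(-3969) + 29583 = -144*(-1/3969) + 29583 = 16/441 + 29583 = 13046119/441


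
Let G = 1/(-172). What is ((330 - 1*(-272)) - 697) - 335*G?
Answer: -16005/172 ≈ -93.052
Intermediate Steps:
G = -1/172 ≈ -0.0058140
((330 - 1*(-272)) - 697) - 335*G = ((330 - 1*(-272)) - 697) - 335*(-1/172) = ((330 + 272) - 697) + 335/172 = (602 - 697) + 335/172 = -95 + 335/172 = -16005/172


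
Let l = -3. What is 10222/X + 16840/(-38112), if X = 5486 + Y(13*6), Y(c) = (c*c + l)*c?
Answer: -240322453/571446564 ≈ -0.42055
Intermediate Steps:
Y(c) = c*(-3 + c**2) (Y(c) = (c*c - 3)*c = (c**2 - 3)*c = (-3 + c**2)*c = c*(-3 + c**2))
X = 479804 (X = 5486 + (13*6)*(-3 + (13*6)**2) = 5486 + 78*(-3 + 78**2) = 5486 + 78*(-3 + 6084) = 5486 + 78*6081 = 5486 + 474318 = 479804)
10222/X + 16840/(-38112) = 10222/479804 + 16840/(-38112) = 10222*(1/479804) + 16840*(-1/38112) = 5111/239902 - 2105/4764 = -240322453/571446564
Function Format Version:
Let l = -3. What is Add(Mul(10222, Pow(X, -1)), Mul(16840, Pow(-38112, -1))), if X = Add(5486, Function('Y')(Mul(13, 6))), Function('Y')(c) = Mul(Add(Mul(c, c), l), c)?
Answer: Rational(-240322453, 571446564) ≈ -0.42055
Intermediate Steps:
Function('Y')(c) = Mul(c, Add(-3, Pow(c, 2))) (Function('Y')(c) = Mul(Add(Mul(c, c), -3), c) = Mul(Add(Pow(c, 2), -3), c) = Mul(Add(-3, Pow(c, 2)), c) = Mul(c, Add(-3, Pow(c, 2))))
X = 479804 (X = Add(5486, Mul(Mul(13, 6), Add(-3, Pow(Mul(13, 6), 2)))) = Add(5486, Mul(78, Add(-3, Pow(78, 2)))) = Add(5486, Mul(78, Add(-3, 6084))) = Add(5486, Mul(78, 6081)) = Add(5486, 474318) = 479804)
Add(Mul(10222, Pow(X, -1)), Mul(16840, Pow(-38112, -1))) = Add(Mul(10222, Pow(479804, -1)), Mul(16840, Pow(-38112, -1))) = Add(Mul(10222, Rational(1, 479804)), Mul(16840, Rational(-1, 38112))) = Add(Rational(5111, 239902), Rational(-2105, 4764)) = Rational(-240322453, 571446564)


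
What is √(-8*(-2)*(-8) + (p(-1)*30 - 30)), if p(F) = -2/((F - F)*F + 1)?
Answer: I*√218 ≈ 14.765*I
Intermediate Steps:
p(F) = -2 (p(F) = -2/(0*F + 1) = -2/(0 + 1) = -2/1 = -2*1 = -2)
√(-8*(-2)*(-8) + (p(-1)*30 - 30)) = √(-8*(-2)*(-8) + (-2*30 - 30)) = √(16*(-8) + (-60 - 30)) = √(-128 - 90) = √(-218) = I*√218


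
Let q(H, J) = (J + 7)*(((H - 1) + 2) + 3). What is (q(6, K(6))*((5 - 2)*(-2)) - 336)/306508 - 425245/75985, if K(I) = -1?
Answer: -6519694001/1164500519 ≈ -5.5987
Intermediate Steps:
q(H, J) = (4 + H)*(7 + J) (q(H, J) = (7 + J)*(((-1 + H) + 2) + 3) = (7 + J)*((1 + H) + 3) = (7 + J)*(4 + H) = (4 + H)*(7 + J))
(q(6, K(6))*((5 - 2)*(-2)) - 336)/306508 - 425245/75985 = ((28 + 4*(-1) + 7*6 + 6*(-1))*((5 - 2)*(-2)) - 336)/306508 - 425245/75985 = ((28 - 4 + 42 - 6)*(3*(-2)) - 336)*(1/306508) - 425245*1/75985 = (60*(-6) - 336)*(1/306508) - 85049/15197 = (-360 - 336)*(1/306508) - 85049/15197 = -696*1/306508 - 85049/15197 = -174/76627 - 85049/15197 = -6519694001/1164500519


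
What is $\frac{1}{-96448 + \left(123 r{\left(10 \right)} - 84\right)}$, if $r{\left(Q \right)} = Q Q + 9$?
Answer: $- \frac{1}{83125} \approx -1.203 \cdot 10^{-5}$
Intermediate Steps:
$r{\left(Q \right)} = 9 + Q^{2}$ ($r{\left(Q \right)} = Q^{2} + 9 = 9 + Q^{2}$)
$\frac{1}{-96448 + \left(123 r{\left(10 \right)} - 84\right)} = \frac{1}{-96448 - \left(84 - 123 \left(9 + 10^{2}\right)\right)} = \frac{1}{-96448 - \left(84 - 123 \left(9 + 100\right)\right)} = \frac{1}{-96448 + \left(123 \cdot 109 - 84\right)} = \frac{1}{-96448 + \left(13407 - 84\right)} = \frac{1}{-96448 + 13323} = \frac{1}{-83125} = - \frac{1}{83125}$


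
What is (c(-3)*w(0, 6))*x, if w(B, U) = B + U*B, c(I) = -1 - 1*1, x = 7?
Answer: 0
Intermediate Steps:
c(I) = -2 (c(I) = -1 - 1 = -2)
w(B, U) = B + B*U
(c(-3)*w(0, 6))*x = -0*(1 + 6)*7 = -0*7*7 = -2*0*7 = 0*7 = 0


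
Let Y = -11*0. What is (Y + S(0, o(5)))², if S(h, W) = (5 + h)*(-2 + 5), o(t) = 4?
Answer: 225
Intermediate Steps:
Y = 0
S(h, W) = 15 + 3*h (S(h, W) = (5 + h)*3 = 15 + 3*h)
(Y + S(0, o(5)))² = (0 + (15 + 3*0))² = (0 + (15 + 0))² = (0 + 15)² = 15² = 225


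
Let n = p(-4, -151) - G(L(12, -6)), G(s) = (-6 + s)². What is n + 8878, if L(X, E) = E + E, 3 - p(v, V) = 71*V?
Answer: 19278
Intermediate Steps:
p(v, V) = 3 - 71*V
L(X, E) = 2*E
n = 10400 (n = (3 - 71*(-151)) - (-6 + 2*(-6))² = (3 + 10721) - (-6 - 12)² = 10724 - 1*(-18)² = 10724 - 1*324 = 10724 - 324 = 10400)
n + 8878 = 10400 + 8878 = 19278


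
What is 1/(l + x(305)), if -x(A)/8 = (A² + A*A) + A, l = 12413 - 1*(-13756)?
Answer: -1/1464671 ≈ -6.8275e-7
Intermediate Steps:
l = 26169 (l = 12413 + 13756 = 26169)
x(A) = -16*A² - 8*A (x(A) = -8*((A² + A*A) + A) = -8*((A² + A²) + A) = -8*(2*A² + A) = -8*(A + 2*A²) = -16*A² - 8*A)
1/(l + x(305)) = 1/(26169 - 8*305*(1 + 2*305)) = 1/(26169 - 8*305*(1 + 610)) = 1/(26169 - 8*305*611) = 1/(26169 - 1490840) = 1/(-1464671) = -1/1464671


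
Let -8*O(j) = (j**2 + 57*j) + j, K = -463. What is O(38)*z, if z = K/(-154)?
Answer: -105564/77 ≈ -1371.0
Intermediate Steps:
z = 463/154 (z = -463/(-154) = -463*(-1/154) = 463/154 ≈ 3.0065)
O(j) = -29*j/4 - j**2/8 (O(j) = -((j**2 + 57*j) + j)/8 = -(j**2 + 58*j)/8 = -29*j/4 - j**2/8)
O(38)*z = -1/8*38*(58 + 38)*(463/154) = -1/8*38*96*(463/154) = -456*463/154 = -105564/77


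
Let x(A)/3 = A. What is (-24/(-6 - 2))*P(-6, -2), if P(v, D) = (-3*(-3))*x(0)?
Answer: 0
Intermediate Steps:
x(A) = 3*A
P(v, D) = 0 (P(v, D) = (-3*(-3))*(3*0) = 9*0 = 0)
(-24/(-6 - 2))*P(-6, -2) = (-24/(-6 - 2))*0 = (-24/(-8))*0 = -⅛*(-24)*0 = 3*0 = 0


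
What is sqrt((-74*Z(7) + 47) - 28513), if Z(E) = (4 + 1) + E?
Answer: I*sqrt(29354) ≈ 171.33*I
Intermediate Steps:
Z(E) = 5 + E
sqrt((-74*Z(7) + 47) - 28513) = sqrt((-74*(5 + 7) + 47) - 28513) = sqrt((-74*12 + 47) - 28513) = sqrt((-888 + 47) - 28513) = sqrt(-841 - 28513) = sqrt(-29354) = I*sqrt(29354)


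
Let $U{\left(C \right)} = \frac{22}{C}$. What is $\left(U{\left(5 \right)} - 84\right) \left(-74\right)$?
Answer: $\frac{29452}{5} \approx 5890.4$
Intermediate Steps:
$\left(U{\left(5 \right)} - 84\right) \left(-74\right) = \left(\frac{22}{5} - 84\right) \left(-74\right) = \left(- \frac{398}{5}\right) \left(-74\right) = \frac{29452}{5}$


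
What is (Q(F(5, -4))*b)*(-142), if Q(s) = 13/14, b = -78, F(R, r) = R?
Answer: 71994/7 ≈ 10285.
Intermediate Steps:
Q(s) = 13/14 (Q(s) = 13*(1/14) = 13/14)
(Q(F(5, -4))*b)*(-142) = ((13/14)*(-78))*(-142) = -507/7*(-142) = 71994/7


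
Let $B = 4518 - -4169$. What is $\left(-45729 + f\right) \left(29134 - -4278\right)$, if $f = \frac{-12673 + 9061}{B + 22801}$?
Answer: $- \frac{1002303174541}{656} \approx -1.5279 \cdot 10^{9}$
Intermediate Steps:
$B = 8687$ ($B = 4518 + 4169 = 8687$)
$f = - \frac{301}{2624}$ ($f = \frac{-12673 + 9061}{8687 + 22801} = - \frac{3612}{31488} = \left(-3612\right) \frac{1}{31488} = - \frac{301}{2624} \approx -0.11471$)
$\left(-45729 + f\right) \left(29134 - -4278\right) = \left(-45729 - \frac{301}{2624}\right) \left(29134 - -4278\right) = - \frac{119993197 \left(29134 + 4278\right)}{2624} = \left(- \frac{119993197}{2624}\right) 33412 = - \frac{1002303174541}{656}$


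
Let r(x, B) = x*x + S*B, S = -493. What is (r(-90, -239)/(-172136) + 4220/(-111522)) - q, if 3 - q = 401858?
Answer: 3857187985422673/9598475496 ≈ 4.0185e+5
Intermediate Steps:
q = -401855 (q = 3 - 1*401858 = 3 - 401858 = -401855)
r(x, B) = x² - 493*B (r(x, B) = x*x - 493*B = x² - 493*B)
(r(-90, -239)/(-172136) + 4220/(-111522)) - q = (((-90)² - 493*(-239))/(-172136) + 4220/(-111522)) - 1*(-401855) = ((8100 + 117827)*(-1/172136) + 4220*(-1/111522)) + 401855 = (125927*(-1/172136) - 2110/55761) + 401855 = (-125927/172136 - 2110/55761) + 401855 = -7385022407/9598475496 + 401855 = 3857187985422673/9598475496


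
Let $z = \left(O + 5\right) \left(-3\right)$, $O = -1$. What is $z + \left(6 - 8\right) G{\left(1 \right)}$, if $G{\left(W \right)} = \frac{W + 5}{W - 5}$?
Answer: $-9$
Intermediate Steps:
$G{\left(W \right)} = \frac{5 + W}{-5 + W}$
$z = -12$ ($z = \left(-1 + 5\right) \left(-3\right) = 4 \left(-3\right) = -12$)
$z + \left(6 - 8\right) G{\left(1 \right)} = -12 + \left(6 - 8\right) \frac{5 + 1}{-5 + 1} = -12 + \left(6 - 8\right) \frac{1}{-4} \cdot 6 = -12 - 2 \left(\left(- \frac{1}{4}\right) 6\right) = -12 - -3 = -12 + 3 = -9$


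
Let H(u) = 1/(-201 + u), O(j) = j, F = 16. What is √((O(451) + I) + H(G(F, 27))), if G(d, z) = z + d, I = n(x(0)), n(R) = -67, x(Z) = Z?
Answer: 13*√56722/158 ≈ 19.596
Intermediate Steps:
I = -67
G(d, z) = d + z
√((O(451) + I) + H(G(F, 27))) = √((451 - 67) + 1/(-201 + (16 + 27))) = √(384 + 1/(-201 + 43)) = √(384 + 1/(-158)) = √(384 - 1/158) = √(60671/158) = 13*√56722/158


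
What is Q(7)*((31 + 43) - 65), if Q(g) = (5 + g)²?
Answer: 1296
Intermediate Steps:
Q(7)*((31 + 43) - 65) = (5 + 7)²*((31 + 43) - 65) = 12²*(74 - 65) = 144*9 = 1296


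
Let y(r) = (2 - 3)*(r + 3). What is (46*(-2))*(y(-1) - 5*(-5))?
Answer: -2116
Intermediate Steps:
y(r) = -3 - r (y(r) = -(3 + r) = -3 - r)
(46*(-2))*(y(-1) - 5*(-5)) = (46*(-2))*((-3 - 1*(-1)) - 5*(-5)) = -92*((-3 + 1) + 25) = -92*(-2 + 25) = -92*23 = -2116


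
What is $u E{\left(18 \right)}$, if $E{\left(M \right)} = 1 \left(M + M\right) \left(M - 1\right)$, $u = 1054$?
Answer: $645048$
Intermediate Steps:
$E{\left(M \right)} = 2 M \left(-1 + M\right)$ ($E{\left(M \right)} = 1 \cdot 2 M \left(-1 + M\right) = 2 M \left(-1 + M\right)$)
$u E{\left(18 \right)} = 1054 \cdot 2 \cdot 18 \left(-1 + 18\right) = 1054 \cdot 2 \cdot 18 \cdot 17 = 1054 \cdot 612 = 645048$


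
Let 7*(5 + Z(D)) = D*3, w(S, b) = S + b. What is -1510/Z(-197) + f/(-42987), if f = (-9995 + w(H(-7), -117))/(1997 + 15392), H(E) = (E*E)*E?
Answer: 1316848585390/77989265053 ≈ 16.885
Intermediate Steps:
H(E) = E**3 (H(E) = E**2*E = E**3)
Z(D) = -5 + 3*D/7 (Z(D) = -5 + (D*3)/7 = -5 + (3*D)/7 = -5 + 3*D/7)
f = -10455/17389 (f = (-9995 + ((-7)**3 - 117))/(1997 + 15392) = (-9995 + (-343 - 117))/17389 = (-9995 - 460)*(1/17389) = -10455*1/17389 = -10455/17389 ≈ -0.60124)
-1510/Z(-197) + f/(-42987) = -1510/(-5 + (3/7)*(-197)) - 10455/17389/(-42987) = -1510/(-5 - 591/7) - 10455/17389*(-1/42987) = -1510/(-626/7) + 3485/249166981 = -1510*(-7/626) + 3485/249166981 = 5285/313 + 3485/249166981 = 1316848585390/77989265053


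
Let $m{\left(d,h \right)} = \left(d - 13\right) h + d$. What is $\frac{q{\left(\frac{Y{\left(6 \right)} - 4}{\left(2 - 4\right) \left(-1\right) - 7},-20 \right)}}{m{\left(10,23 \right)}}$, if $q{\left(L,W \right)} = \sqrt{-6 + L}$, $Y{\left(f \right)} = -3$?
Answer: $- \frac{i \sqrt{115}}{295} \approx - 0.036352 i$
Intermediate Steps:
$m{\left(d,h \right)} = d + h \left(-13 + d\right)$ ($m{\left(d,h \right)} = \left(d - 13\right) h + d = \left(-13 + d\right) h + d = h \left(-13 + d\right) + d = d + h \left(-13 + d\right)$)
$\frac{q{\left(\frac{Y{\left(6 \right)} - 4}{\left(2 - 4\right) \left(-1\right) - 7},-20 \right)}}{m{\left(10,23 \right)}} = \frac{\sqrt{-6 + \frac{-3 - 4}{\left(2 - 4\right) \left(-1\right) - 7}}}{10 - 299 + 10 \cdot 23} = \frac{\sqrt{-6 - \frac{7}{\left(-2\right) \left(-1\right) - 7}}}{10 - 299 + 230} = \frac{\sqrt{-6 - \frac{7}{2 - 7}}}{-59} = \sqrt{-6 - \frac{7}{-5}} \left(- \frac{1}{59}\right) = \sqrt{-6 - - \frac{7}{5}} \left(- \frac{1}{59}\right) = \sqrt{-6 + \frac{7}{5}} \left(- \frac{1}{59}\right) = \sqrt{- \frac{23}{5}} \left(- \frac{1}{59}\right) = \frac{i \sqrt{115}}{5} \left(- \frac{1}{59}\right) = - \frac{i \sqrt{115}}{295}$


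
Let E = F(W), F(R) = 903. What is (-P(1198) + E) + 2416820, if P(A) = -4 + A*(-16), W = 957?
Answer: 2436895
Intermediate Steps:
P(A) = -4 - 16*A
E = 903
(-P(1198) + E) + 2416820 = (-(-4 - 16*1198) + 903) + 2416820 = (-(-4 - 19168) + 903) + 2416820 = (-1*(-19172) + 903) + 2416820 = (19172 + 903) + 2416820 = 20075 + 2416820 = 2436895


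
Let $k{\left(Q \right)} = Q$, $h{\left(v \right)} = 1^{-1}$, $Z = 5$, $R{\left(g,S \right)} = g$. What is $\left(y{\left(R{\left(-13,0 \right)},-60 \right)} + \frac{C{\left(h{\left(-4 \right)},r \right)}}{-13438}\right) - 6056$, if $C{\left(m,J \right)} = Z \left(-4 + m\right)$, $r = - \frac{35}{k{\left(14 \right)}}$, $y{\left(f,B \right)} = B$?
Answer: $- \frac{82186793}{13438} \approx -6116.0$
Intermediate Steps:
$h{\left(v \right)} = 1$
$r = - \frac{5}{2}$ ($r = - \frac{35}{14} = \left(-35\right) \frac{1}{14} = - \frac{5}{2} \approx -2.5$)
$C{\left(m,J \right)} = -20 + 5 m$ ($C{\left(m,J \right)} = 5 \left(-4 + m\right) = -20 + 5 m$)
$\left(y{\left(R{\left(-13,0 \right)},-60 \right)} + \frac{C{\left(h{\left(-4 \right)},r \right)}}{-13438}\right) - 6056 = \left(-60 + \frac{-20 + 5 \cdot 1}{-13438}\right) - 6056 = \left(-60 + \left(-20 + 5\right) \left(- \frac{1}{13438}\right)\right) - 6056 = \left(-60 - - \frac{15}{13438}\right) - 6056 = \left(-60 + \frac{15}{13438}\right) - 6056 = - \frac{806265}{13438} - 6056 = - \frac{82186793}{13438}$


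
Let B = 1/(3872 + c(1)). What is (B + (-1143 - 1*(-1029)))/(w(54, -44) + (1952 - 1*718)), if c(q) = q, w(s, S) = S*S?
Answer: -441521/12277410 ≈ -0.035962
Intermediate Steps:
w(s, S) = S²
B = 1/3873 (B = 1/(3872 + 1) = 1/3873 ≈ 0.00025820)
(B + (-1143 - 1*(-1029)))/(w(54, -44) + (1952 - 1*718)) = (1/3873 + (-1143 - 1*(-1029)))/((-44)² + (1952 - 1*718)) = (1/3873 + (-1143 + 1029))/(1936 + (1952 - 718)) = (1/3873 - 114)/(1936 + 1234) = -441521/3873/3170 = -441521/3873*1/3170 = -441521/12277410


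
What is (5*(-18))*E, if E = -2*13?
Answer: 2340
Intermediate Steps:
E = -26
(5*(-18))*E = (5*(-18))*(-26) = -90*(-26) = 2340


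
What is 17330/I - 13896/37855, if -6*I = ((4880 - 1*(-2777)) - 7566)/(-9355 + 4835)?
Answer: 17791455043464/3444805 ≈ 5.1647e+6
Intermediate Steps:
I = 91/27120 (I = -((4880 - 1*(-2777)) - 7566)/(6*(-9355 + 4835)) = -((4880 + 2777) - 7566)/(6*(-4520)) = -(7657 - 7566)*(-1)/(6*4520) = -91*(-1)/(6*4520) = -1/6*(-91/4520) = 91/27120 ≈ 0.0033555)
17330/I - 13896/37855 = 17330/(91/27120) - 13896/37855 = 17330*(27120/91) - 13896*1/37855 = 469989600/91 - 13896/37855 = 17791455043464/3444805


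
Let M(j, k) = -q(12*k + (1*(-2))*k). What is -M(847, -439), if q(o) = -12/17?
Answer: -12/17 ≈ -0.70588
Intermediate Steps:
q(o) = -12/17 (q(o) = -12*1/17 = -12/17)
M(j, k) = 12/17 (M(j, k) = -1*(-12/17) = 12/17)
-M(847, -439) = -1*12/17 = -12/17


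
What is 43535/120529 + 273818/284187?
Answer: 1055234669/796576161 ≈ 1.3247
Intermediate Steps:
43535/120529 + 273818/284187 = 1055234669/796576161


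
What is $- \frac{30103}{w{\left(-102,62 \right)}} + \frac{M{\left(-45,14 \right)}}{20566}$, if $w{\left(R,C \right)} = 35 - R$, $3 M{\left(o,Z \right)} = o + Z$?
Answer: $- \frac{1857299141}{8452626} \approx -219.73$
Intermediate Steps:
$M{\left(o,Z \right)} = \frac{Z}{3} + \frac{o}{3}$ ($M{\left(o,Z \right)} = \frac{o + Z}{3} = \frac{Z + o}{3} = \frac{Z}{3} + \frac{o}{3}$)
$- \frac{30103}{w{\left(-102,62 \right)}} + \frac{M{\left(-45,14 \right)}}{20566} = - \frac{30103}{35 - -102} + \frac{\frac{1}{3} \cdot 14 + \frac{1}{3} \left(-45\right)}{20566} = - \frac{30103}{35 + 102} + \left(\frac{14}{3} - 15\right) \frac{1}{20566} = - \frac{30103}{137} - \frac{31}{61698} = - \frac{1857299141}{8452626}$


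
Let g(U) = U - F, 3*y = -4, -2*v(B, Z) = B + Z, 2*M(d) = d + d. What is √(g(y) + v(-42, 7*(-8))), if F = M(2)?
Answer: √411/3 ≈ 6.7577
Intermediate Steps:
M(d) = d (M(d) = (d + d)/2 = (2*d)/2 = d)
v(B, Z) = -B/2 - Z/2 (v(B, Z) = -(B + Z)/2 = -B/2 - Z/2)
F = 2
y = -4/3 (y = (⅓)*(-4) = -4/3 ≈ -1.3333)
g(U) = -2 + U (g(U) = U - 1*2 = U - 2 = -2 + U)
√(g(y) + v(-42, 7*(-8))) = √((-2 - 4/3) + (-½*(-42) - 7*(-8)/2)) = √(-10/3 + (21 - ½*(-56))) = √(-10/3 + (21 + 28)) = √(-10/3 + 49) = √(137/3) = √411/3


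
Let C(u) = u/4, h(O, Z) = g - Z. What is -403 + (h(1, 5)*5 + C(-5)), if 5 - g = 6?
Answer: -1737/4 ≈ -434.25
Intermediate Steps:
g = -1 (g = 5 - 1*6 = 5 - 6 = -1)
h(O, Z) = -1 - Z
C(u) = u/4 (C(u) = u*(¼) = u/4)
-403 + (h(1, 5)*5 + C(-5)) = -403 + ((-1 - 1*5)*5 + (¼)*(-5)) = -403 + ((-1 - 5)*5 - 5/4) = -403 + (-6*5 - 5/4) = -403 + (-30 - 5/4) = -403 - 125/4 = -1737/4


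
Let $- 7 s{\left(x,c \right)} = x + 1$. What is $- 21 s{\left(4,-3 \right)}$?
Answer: $15$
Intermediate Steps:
$s{\left(x,c \right)} = - \frac{1}{7} - \frac{x}{7}$ ($s{\left(x,c \right)} = - \frac{x + 1}{7} = - \frac{1 + x}{7} = - \frac{1}{7} - \frac{x}{7}$)
$- 21 s{\left(4,-3 \right)} = - 21 \left(- \frac{1}{7} - \frac{4}{7}\right) = \left(-21\right) \left(- \frac{5}{7}\right) = 15$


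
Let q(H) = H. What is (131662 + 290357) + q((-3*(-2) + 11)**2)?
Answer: 422308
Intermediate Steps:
(131662 + 290357) + q((-3*(-2) + 11)**2) = (131662 + 290357) + (-3*(-2) + 11)**2 = 422019 + (6 + 11)**2 = 422019 + 17**2 = 422019 + 289 = 422308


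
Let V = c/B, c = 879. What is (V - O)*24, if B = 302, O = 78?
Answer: -272124/151 ≈ -1802.1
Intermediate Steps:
V = 879/302 ≈ 2.9106
(V - O)*24 = (879/302 - 1*78)*24 = (879/302 - 78)*24 = -22677/302*24 = -272124/151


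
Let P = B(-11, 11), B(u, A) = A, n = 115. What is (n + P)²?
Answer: 15876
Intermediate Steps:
P = 11
(n + P)² = (115 + 11)² = 126² = 15876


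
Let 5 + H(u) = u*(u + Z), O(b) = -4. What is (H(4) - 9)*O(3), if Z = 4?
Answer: -72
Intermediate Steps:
H(u) = -5 + u*(4 + u) (H(u) = -5 + u*(u + 4) = -5 + u*(4 + u))
(H(4) - 9)*O(3) = ((-5 + 4² + 4*4) - 9)*(-4) = ((-5 + 16 + 16) - 9)*(-4) = (27 - 9)*(-4) = 18*(-4) = -72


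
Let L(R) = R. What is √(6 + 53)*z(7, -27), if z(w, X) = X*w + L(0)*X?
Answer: -189*√59 ≈ -1451.7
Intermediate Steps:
z(w, X) = X*w (z(w, X) = X*w + 0*X = X*w + 0 = X*w)
√(6 + 53)*z(7, -27) = √(6 + 53)*(-27*7) = √59*(-189) = -189*√59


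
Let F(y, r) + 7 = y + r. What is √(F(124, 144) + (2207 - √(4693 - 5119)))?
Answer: √(2468 - I*√426) ≈ 49.679 - 0.2077*I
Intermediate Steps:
F(y, r) = -7 + r + y (F(y, r) = -7 + (y + r) = -7 + (r + y) = -7 + r + y)
√(F(124, 144) + (2207 - √(4693 - 5119))) = √((-7 + 144 + 124) + (2207 - √(4693 - 5119))) = √(261 + (2207 - √(-426))) = √(261 + (2207 - I*√426)) = √(2468 - I*√426)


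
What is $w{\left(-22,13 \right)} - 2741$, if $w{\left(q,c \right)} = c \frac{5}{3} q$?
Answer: $- \frac{9653}{3} \approx -3217.7$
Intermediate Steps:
$w{\left(q,c \right)} = \frac{5 c q}{3}$ ($w{\left(q,c \right)} = c 5 \cdot \frac{1}{3} q = c \frac{5}{3} q = \frac{5 c}{3} q = \frac{5 c q}{3}$)
$w{\left(-22,13 \right)} - 2741 = \frac{5}{3} \cdot 13 \left(-22\right) - 2741 = - \frac{1430}{3} - 2741 = - \frac{9653}{3}$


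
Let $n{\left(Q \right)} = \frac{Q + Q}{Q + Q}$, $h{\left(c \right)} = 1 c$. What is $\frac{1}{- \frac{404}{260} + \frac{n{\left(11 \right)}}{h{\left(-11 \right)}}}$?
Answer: $- \frac{715}{1176} \approx -0.60799$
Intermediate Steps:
$h{\left(c \right)} = c$
$n{\left(Q \right)} = 1$ ($n{\left(Q \right)} = \frac{2 Q}{2 Q} = 2 Q \frac{1}{2 Q} = 1$)
$\frac{1}{- \frac{404}{260} + \frac{n{\left(11 \right)}}{h{\left(-11 \right)}}} = \frac{1}{- \frac{404}{260} + 1 \frac{1}{-11}} = \frac{1}{\left(-404\right) \frac{1}{260} + 1 \left(- \frac{1}{11}\right)} = \frac{1}{- \frac{101}{65} - \frac{1}{11}} = \frac{1}{- \frac{1176}{715}} = - \frac{715}{1176}$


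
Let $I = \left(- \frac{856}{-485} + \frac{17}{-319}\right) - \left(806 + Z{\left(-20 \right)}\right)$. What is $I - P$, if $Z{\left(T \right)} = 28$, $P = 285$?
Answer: $- \frac{172861266}{154715} \approx -1117.3$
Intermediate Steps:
$I = - \frac{128767491}{154715}$ ($I = \left(- \frac{856}{-485} + \frac{17}{-319}\right) - \left(806 + 28\right) = \left(\left(-856\right) \left(- \frac{1}{485}\right) + 17 \left(- \frac{1}{319}\right)\right) - 834 = \left(\frac{856}{485} - \frac{17}{319}\right) - 834 = \frac{264819}{154715} - 834 = - \frac{128767491}{154715} \approx -832.29$)
$I - P = - \frac{128767491}{154715} - 285 = - \frac{172861266}{154715}$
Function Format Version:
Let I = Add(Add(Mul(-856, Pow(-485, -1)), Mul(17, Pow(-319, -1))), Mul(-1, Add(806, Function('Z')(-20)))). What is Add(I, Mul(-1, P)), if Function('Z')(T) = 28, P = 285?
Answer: Rational(-172861266, 154715) ≈ -1117.3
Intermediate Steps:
I = Rational(-128767491, 154715) (I = Add(Add(Mul(-856, Pow(-485, -1)), Mul(17, Pow(-319, -1))), Mul(-1, Add(806, 28))) = Add(Add(Mul(-856, Rational(-1, 485)), Mul(17, Rational(-1, 319))), Mul(-1, 834)) = Add(Add(Rational(856, 485), Rational(-17, 319)), -834) = Add(Rational(264819, 154715), -834) = Rational(-128767491, 154715) ≈ -832.29)
Add(I, Mul(-1, P)) = Add(Rational(-128767491, 154715), Mul(-1, 285)) = Add(Rational(-128767491, 154715), -285) = Rational(-172861266, 154715)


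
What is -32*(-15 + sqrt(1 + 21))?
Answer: 480 - 32*sqrt(22) ≈ 329.91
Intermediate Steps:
-32*(-15 + sqrt(1 + 21)) = -32*(-15 + sqrt(22)) = 480 - 32*sqrt(22)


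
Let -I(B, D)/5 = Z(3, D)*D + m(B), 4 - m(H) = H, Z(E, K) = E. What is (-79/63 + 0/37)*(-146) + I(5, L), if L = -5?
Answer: 16574/63 ≈ 263.08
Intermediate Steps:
m(H) = 4 - H
I(B, D) = -20 - 15*D + 5*B (I(B, D) = -5*(3*D + (4 - B)) = -5*(4 - B + 3*D) = -20 - 15*D + 5*B)
(-79/63 + 0/37)*(-146) + I(5, L) = (-79/63 + 0/37)*(-146) + (-20 - 15*(-5) + 5*5) = (-79*1/63 + 0*(1/37))*(-146) + (-20 + 75 + 25) = (-79/63 + 0)*(-146) + 80 = -79/63*(-146) + 80 = 11534/63 + 80 = 16574/63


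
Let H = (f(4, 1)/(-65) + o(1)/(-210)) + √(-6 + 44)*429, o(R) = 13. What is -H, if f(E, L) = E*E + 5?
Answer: 1051/2730 - 429*√38 ≈ -2644.1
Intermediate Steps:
f(E, L) = 5 + E² (f(E, L) = E² + 5 = 5 + E²)
H = -1051/2730 + 429*√38 (H = ((5 + 4²)/(-65) + 13/(-210)) + √(-6 + 44)*429 = ((5 + 16)*(-1/65) + 13*(-1/210)) + √38*429 = (21*(-1/65) - 13/210) + 429*√38 = (-21/65 - 13/210) + 429*√38 = -1051/2730 + 429*√38 ≈ 2644.1)
-H = -(-1051/2730 + 429*√38) = 1051/2730 - 429*√38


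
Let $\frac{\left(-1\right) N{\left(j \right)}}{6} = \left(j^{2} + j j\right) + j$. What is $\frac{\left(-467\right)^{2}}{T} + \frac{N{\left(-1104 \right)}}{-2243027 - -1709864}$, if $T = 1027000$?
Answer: $\frac{219277717703}{7935629000} \approx 27.632$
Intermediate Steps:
$N{\left(j \right)} = - 12 j^{2} - 6 j$ ($N{\left(j \right)} = - 6 \left(\left(j^{2} + j j\right) + j\right) = - 6 \left(\left(j^{2} + j^{2}\right) + j\right) = - 6 \left(2 j^{2} + j\right) = - 6 \left(j + 2 j^{2}\right) = - 12 j^{2} - 6 j$)
$\frac{\left(-467\right)^{2}}{T} + \frac{N{\left(-1104 \right)}}{-2243027 - -1709864} = \frac{\left(-467\right)^{2}}{1027000} + \frac{\left(-6\right) \left(-1104\right) \left(1 + 2 \left(-1104\right)\right)}{-2243027 - -1709864} = 218089 \cdot \frac{1}{1027000} + \frac{\left(-6\right) \left(-1104\right) \left(1 - 2208\right)}{-2243027 + 1709864} = \frac{218089}{1027000} + \frac{\left(-6\right) \left(-1104\right) \left(-2207\right)}{-533163} = \frac{218089}{1027000} - - \frac{211872}{7727} = \frac{218089}{1027000} + \frac{211872}{7727} = \frac{219277717703}{7935629000}$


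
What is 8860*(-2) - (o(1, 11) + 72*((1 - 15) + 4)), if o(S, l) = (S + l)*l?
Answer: -17132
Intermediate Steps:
o(S, l) = l*(S + l)
8860*(-2) - (o(1, 11) + 72*((1 - 15) + 4)) = 8860*(-2) - (11*(1 + 11) + 72*((1 - 15) + 4)) = -17720 - (11*12 + 72*(-14 + 4)) = -17720 - (132 + 72*(-10)) = -17720 - (132 - 720) = -17720 - 1*(-588) = -17720 + 588 = -17132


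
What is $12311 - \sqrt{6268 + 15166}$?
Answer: $12311 - \sqrt{21434} \approx 12165.0$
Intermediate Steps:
$12311 - \sqrt{6268 + 15166} = 12311 - \sqrt{21434}$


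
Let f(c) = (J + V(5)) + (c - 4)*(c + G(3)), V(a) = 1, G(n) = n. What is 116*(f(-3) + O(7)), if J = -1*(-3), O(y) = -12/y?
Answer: 1856/7 ≈ 265.14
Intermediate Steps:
J = 3
f(c) = 4 + (-4 + c)*(3 + c) (f(c) = (3 + 1) + (c - 4)*(c + 3) = 4 + (-4 + c)*(3 + c))
116*(f(-3) + O(7)) = 116*((-8 + (-3)² - 1*(-3)) - 12/7) = 116*((-8 + 9 + 3) - 12*⅐) = 116*(4 - 12/7) = 116*(16/7) = 1856/7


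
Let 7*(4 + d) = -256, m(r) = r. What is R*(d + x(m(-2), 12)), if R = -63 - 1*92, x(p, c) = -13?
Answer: 58125/7 ≈ 8303.6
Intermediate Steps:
d = -284/7 (d = -4 + (⅐)*(-256) = -4 - 256/7 = -284/7 ≈ -40.571)
R = -155 (R = -63 - 92 = -155)
R*(d + x(m(-2), 12)) = -155*(-284/7 - 13) = -155*(-375/7) = 58125/7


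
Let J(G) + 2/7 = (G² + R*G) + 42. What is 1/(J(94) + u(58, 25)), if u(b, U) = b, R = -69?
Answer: 7/17148 ≈ 0.00040821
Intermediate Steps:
J(G) = 292/7 + G² - 69*G (J(G) = -2/7 + ((G² - 69*G) + 42) = -2/7 + (42 + G² - 69*G) = 292/7 + G² - 69*G)
1/(J(94) + u(58, 25)) = 1/((292/7 + 94² - 69*94) + 58) = 1/((292/7 + 8836 - 6486) + 58) = 1/(16742/7 + 58) = 1/(17148/7) = 7/17148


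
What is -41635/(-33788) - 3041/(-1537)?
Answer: 166742303/51932156 ≈ 3.2108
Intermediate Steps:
-41635/(-33788) - 3041/(-1537) = -41635*(-1/33788) - 3041*(-1/1537) = 41635/33788 + 3041/1537 = 166742303/51932156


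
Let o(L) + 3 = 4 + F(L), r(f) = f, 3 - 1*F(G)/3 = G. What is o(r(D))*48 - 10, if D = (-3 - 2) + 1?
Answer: 1046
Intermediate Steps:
F(G) = 9 - 3*G
D = -4 (D = -5 + 1 = -4)
o(L) = 10 - 3*L (o(L) = -3 + (4 + (9 - 3*L)) = -3 + (13 - 3*L) = 10 - 3*L)
o(r(D))*48 - 10 = (10 - 3*(-4))*48 - 10 = (10 + 12)*48 - 10 = 22*48 - 10 = 1056 - 10 = 1046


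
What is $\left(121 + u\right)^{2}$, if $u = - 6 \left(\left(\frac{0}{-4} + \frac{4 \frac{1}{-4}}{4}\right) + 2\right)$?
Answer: $\frac{48841}{4} \approx 12210.0$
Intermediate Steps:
$u = - \frac{21}{2}$ ($u = - 6 \left(\left(0 \left(- \frac{1}{4}\right) + 4 \left(- \frac{1}{4}\right) \frac{1}{4}\right) + 2\right) = - 6 \left(\left(0 - \frac{1}{4}\right) + 2\right) = - 6 \left(- \frac{1}{4} + 2\right) = \left(-6\right) \frac{7}{4} = - \frac{21}{2} \approx -10.5$)
$\left(121 + u\right)^{2} = \left(121 - \frac{21}{2}\right)^{2} = \left(\frac{221}{2}\right)^{2} = \frac{48841}{4}$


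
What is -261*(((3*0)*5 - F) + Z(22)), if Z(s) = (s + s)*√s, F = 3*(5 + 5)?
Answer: 7830 - 11484*√22 ≈ -46035.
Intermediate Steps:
F = 30 (F = 3*10 = 30)
Z(s) = 2*s^(3/2) (Z(s) = (2*s)*√s = 2*s^(3/2))
-261*(((3*0)*5 - F) + Z(22)) = -261*(((3*0)*5 - 1*30) + 2*22^(3/2)) = -261*((0*5 - 30) + 2*(22*√22)) = -261*((0 - 30) + 44*√22) = -261*(-30 + 44*√22) = 7830 - 11484*√22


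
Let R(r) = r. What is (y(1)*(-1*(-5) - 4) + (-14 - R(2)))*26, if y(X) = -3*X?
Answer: -494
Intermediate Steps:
(y(1)*(-1*(-5) - 4) + (-14 - R(2)))*26 = ((-3*1)*(-1*(-5) - 4) + (-14 - 1*2))*26 = (-3*(5 - 4) + (-14 - 2))*26 = (-3*1 - 16)*26 = (-3 - 16)*26 = -19*26 = -494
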